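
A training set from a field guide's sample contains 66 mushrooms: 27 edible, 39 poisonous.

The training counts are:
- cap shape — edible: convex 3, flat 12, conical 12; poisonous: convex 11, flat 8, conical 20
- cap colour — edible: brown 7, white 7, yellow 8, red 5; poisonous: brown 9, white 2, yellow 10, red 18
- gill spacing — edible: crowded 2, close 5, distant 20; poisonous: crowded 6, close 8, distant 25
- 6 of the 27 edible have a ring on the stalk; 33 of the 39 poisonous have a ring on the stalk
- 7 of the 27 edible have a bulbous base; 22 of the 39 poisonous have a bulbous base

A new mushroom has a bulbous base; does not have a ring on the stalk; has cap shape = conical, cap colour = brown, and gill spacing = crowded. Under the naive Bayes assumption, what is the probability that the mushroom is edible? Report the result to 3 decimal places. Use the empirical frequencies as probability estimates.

edible: (27/66) × (12/27) × (7/27) × (2/27) × (21/27) × (7/27) ≈ 0.000704089
poisonous: (39/66) × (20/39) × (9/39) × (6/39) × (6/39) × (22/39) ≈ 0.000933674
P(edible | x) = 0.000704089 / 0.001637763 ≈ 0.430

0.430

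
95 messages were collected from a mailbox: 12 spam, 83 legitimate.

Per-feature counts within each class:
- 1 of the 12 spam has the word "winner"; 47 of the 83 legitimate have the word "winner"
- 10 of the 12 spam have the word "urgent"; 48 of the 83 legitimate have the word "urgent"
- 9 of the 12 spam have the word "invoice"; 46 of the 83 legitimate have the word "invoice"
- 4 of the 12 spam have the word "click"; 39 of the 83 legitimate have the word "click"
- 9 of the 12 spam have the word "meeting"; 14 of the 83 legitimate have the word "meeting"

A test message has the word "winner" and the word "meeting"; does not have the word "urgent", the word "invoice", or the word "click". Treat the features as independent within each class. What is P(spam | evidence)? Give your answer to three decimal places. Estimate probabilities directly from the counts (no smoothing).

0.026

spam: (12/95) × (1/12) × (2/12) × (3/12) × (8/12) × (9/12) ≈ 0.000219298
legitimate: (83/95) × (47/83) × (35/83) × (37/83) × (44/83) × (14/83) ≈ 0.00831596
P(spam | x) = 0.000219298 / 0.008535258 ≈ 0.026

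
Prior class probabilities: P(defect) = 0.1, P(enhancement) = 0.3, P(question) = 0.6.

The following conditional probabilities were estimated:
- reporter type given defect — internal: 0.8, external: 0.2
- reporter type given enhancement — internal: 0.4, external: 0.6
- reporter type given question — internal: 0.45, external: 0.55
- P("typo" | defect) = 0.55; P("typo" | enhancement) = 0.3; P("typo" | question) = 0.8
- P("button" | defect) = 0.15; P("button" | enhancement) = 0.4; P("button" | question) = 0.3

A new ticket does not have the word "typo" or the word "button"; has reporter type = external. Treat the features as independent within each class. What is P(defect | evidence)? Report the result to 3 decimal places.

0.059

defect: 0.1 × 0.2 × (1−0.55) × (1−0.15) = 0.00765
enhancement: 0.3 × 0.6 × (1−0.3) × (1−0.4) = 0.0756
question: 0.6 × 0.55 × (1−0.8) × (1−0.3) = 0.0462
P(defect | x) = 0.00765 / 0.12945 ≈ 0.059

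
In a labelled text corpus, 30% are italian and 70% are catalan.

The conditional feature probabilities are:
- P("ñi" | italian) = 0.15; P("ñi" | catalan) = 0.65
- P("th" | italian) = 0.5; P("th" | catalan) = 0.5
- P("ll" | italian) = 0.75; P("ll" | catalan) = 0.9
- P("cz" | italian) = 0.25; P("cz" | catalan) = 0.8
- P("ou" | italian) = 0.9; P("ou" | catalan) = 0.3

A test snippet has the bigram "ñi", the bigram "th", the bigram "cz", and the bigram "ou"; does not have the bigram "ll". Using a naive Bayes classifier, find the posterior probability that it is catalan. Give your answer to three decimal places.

0.812

italian: 0.3 × 0.15 × 0.5 × (1−0.75) × 0.25 × 0.9 = 0.001265625
catalan: 0.7 × 0.65 × 0.5 × (1−0.9) × 0.8 × 0.3 = 0.00546
P(catalan | x) = 0.00546 / 0.006725625 ≈ 0.812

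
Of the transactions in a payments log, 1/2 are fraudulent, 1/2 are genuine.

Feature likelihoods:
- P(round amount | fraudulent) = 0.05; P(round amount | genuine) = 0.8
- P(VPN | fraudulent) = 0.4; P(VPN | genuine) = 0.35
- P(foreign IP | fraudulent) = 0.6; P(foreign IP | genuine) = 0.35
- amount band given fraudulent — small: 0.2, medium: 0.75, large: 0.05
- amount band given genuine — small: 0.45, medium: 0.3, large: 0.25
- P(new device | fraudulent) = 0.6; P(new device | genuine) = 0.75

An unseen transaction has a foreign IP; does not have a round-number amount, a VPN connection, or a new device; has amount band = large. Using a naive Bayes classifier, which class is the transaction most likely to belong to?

fraudulent

fraudulent: 0.5 × (1−0.05) × (1−0.4) × 0.6 × 0.05 × (1−0.6) = 0.00342
genuine: 0.5 × (1−0.8) × (1−0.35) × 0.35 × 0.25 × (1−0.75) = 0.001421875
Highest score → fraudulent.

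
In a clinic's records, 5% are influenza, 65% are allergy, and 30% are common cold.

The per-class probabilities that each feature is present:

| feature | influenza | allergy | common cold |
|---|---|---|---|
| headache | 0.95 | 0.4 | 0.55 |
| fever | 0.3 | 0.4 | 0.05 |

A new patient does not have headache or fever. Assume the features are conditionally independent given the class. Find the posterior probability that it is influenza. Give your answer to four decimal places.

influenza: 0.05 × (1−0.95) × (1−0.3) = 0.00175
allergy: 0.65 × (1−0.4) × (1−0.4) = 0.234
common cold: 0.3 × (1−0.55) × (1−0.05) = 0.12825
P(influenza | x) = 0.00175 / 0.364 ≈ 0.0048

0.0048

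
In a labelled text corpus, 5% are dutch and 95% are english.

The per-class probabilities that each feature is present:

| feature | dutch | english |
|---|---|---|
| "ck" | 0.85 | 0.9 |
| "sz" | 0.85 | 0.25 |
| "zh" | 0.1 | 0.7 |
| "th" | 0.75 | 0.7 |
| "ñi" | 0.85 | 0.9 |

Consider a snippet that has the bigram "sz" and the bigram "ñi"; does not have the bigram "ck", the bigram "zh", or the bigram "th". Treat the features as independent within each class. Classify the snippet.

dutch: 0.05 × (1−0.85) × 0.85 × (1−0.1) × (1−0.75) × 0.85 = 0.00121921875
english: 0.95 × (1−0.9) × 0.25 × (1−0.7) × (1−0.7) × 0.9 = 0.00192375
Highest score → english.

english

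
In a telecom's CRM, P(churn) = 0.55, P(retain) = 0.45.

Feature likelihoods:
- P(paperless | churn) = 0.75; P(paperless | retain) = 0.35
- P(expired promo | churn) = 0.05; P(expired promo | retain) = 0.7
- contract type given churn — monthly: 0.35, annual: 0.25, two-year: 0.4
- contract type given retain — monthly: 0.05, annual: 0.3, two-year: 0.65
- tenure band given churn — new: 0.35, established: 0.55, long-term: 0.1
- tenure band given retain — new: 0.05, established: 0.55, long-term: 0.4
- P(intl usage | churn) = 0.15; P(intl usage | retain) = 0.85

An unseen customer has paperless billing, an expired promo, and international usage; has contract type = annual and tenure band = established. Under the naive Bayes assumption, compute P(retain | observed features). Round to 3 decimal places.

0.973

churn: 0.55 × 0.75 × 0.05 × 0.25 × 0.55 × 0.15 = 0.000425390625
retain: 0.45 × 0.35 × 0.7 × 0.3 × 0.55 × 0.85 = 0.0154625625
P(retain | x) = 0.0154625625 / 0.015887953125 ≈ 0.973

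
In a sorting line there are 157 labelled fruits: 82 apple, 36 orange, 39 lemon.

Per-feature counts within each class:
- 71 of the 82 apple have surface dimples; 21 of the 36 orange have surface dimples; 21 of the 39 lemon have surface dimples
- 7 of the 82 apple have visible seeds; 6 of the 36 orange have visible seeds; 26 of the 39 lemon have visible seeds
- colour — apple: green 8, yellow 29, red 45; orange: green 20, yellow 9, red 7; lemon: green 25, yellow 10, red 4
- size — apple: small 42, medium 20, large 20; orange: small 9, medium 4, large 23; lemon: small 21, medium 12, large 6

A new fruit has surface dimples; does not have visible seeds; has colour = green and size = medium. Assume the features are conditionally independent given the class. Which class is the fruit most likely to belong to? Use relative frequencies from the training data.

apple: (82/157) × (71/82) × (75/82) × (8/82) × (20/82) ≈ 0.00984234
orange: (36/157) × (21/36) × (30/36) × (20/36) × (4/36) ≈ 0.00688055
lemon: (39/157) × (21/39) × (13/39) × (25/39) × (12/39) ≈ 0.00879408
Highest score → apple.

apple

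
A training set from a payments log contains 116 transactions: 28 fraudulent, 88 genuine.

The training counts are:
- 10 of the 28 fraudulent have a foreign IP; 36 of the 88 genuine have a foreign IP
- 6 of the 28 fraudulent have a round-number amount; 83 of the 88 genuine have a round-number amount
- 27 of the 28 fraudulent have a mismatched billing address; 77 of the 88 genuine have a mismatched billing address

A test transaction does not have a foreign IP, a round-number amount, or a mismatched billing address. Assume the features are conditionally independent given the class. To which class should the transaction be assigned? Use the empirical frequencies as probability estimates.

fraudulent: (28/116) × (18/28) × (22/28) × (1/28) ≈ 0.00435433
genuine: (88/116) × (52/88) × (5/88) × (11/88) ≈ 0.00318378
Highest score → fraudulent.

fraudulent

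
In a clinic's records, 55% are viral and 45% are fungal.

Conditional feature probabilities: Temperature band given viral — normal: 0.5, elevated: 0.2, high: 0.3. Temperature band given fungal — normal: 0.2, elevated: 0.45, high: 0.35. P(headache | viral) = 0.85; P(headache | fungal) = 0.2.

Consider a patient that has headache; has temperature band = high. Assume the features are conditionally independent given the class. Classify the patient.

viral: 0.55 × 0.3 × 0.85 = 0.14025
fungal: 0.45 × 0.35 × 0.2 = 0.0315
Highest score → viral.

viral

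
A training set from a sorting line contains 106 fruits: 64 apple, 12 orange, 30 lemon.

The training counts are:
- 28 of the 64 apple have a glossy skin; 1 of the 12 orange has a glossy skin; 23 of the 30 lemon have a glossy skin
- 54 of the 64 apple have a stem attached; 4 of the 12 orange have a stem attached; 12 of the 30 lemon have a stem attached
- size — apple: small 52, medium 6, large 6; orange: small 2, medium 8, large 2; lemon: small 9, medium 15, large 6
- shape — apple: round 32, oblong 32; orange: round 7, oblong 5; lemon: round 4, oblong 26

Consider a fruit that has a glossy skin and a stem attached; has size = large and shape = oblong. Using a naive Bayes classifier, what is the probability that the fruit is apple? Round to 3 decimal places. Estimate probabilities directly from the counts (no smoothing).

0.406

apple: (64/106) × (28/64) × (54/64) × (6/64) × (32/64) ≈ 0.0104474
orange: (12/106) × (1/12) × (4/12) × (2/12) × (5/12) ≈ 0.000218379
lemon: (30/106) × (23/30) × (12/30) × (6/30) × (26/30) ≈ 0.015044
P(apple | x) = 0.0104474 / 0.025709779 ≈ 0.406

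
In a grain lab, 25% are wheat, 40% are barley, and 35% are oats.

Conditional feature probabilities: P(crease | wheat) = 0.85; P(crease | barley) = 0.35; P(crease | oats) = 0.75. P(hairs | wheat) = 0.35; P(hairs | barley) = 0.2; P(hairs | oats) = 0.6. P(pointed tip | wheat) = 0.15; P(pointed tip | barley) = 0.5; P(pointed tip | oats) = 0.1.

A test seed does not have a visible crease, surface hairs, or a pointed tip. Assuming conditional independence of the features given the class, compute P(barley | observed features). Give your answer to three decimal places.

wheat: 0.25 × (1−0.85) × (1−0.35) × (1−0.15) = 0.02071875
barley: 0.4 × (1−0.35) × (1−0.2) × (1−0.5) = 0.104
oats: 0.35 × (1−0.75) × (1−0.6) × (1−0.1) = 0.0315
P(barley | x) = 0.104 / 0.15621875 ≈ 0.666

0.666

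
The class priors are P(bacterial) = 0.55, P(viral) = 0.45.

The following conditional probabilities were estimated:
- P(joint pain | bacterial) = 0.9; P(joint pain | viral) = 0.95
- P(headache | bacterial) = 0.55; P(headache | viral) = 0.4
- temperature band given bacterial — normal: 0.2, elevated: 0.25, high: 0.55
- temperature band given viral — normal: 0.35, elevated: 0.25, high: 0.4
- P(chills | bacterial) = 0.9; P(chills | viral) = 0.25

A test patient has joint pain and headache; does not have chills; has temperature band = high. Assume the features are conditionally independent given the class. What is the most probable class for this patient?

bacterial: 0.55 × 0.9 × 0.55 × 0.55 × (1−0.9) = 0.01497375
viral: 0.45 × 0.95 × 0.4 × 0.4 × (1−0.25) = 0.0513
Highest score → viral.

viral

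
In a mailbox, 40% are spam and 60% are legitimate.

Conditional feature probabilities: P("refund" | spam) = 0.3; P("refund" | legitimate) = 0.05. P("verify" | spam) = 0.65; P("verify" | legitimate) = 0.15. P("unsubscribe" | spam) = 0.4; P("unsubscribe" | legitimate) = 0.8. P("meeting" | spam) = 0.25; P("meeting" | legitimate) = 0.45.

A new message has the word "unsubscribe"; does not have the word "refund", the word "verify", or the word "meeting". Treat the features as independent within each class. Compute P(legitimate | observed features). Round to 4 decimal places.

0.8788

spam: 0.4 × (1−0.3) × (1−0.65) × 0.4 × (1−0.25) = 0.0294
legitimate: 0.6 × (1−0.05) × (1−0.15) × 0.8 × (1−0.45) = 0.21318
P(legitimate | x) = 0.21318 / 0.24258 ≈ 0.8788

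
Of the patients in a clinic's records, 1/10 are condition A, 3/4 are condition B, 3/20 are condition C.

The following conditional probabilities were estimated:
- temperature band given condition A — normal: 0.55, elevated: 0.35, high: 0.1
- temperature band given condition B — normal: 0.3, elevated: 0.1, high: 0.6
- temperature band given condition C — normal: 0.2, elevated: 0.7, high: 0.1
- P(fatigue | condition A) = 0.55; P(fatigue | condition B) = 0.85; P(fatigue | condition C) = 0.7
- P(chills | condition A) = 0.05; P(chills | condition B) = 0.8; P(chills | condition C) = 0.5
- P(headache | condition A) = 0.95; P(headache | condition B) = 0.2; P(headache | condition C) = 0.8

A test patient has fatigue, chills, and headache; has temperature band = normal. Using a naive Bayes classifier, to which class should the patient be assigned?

condition B

condition A: 0.1 × 0.55 × 0.55 × 0.05 × 0.95 = 0.001436875
condition B: 0.75 × 0.3 × 0.85 × 0.8 × 0.2 = 0.0306
condition C: 0.15 × 0.2 × 0.7 × 0.5 × 0.8 = 0.0084
Highest score → condition B.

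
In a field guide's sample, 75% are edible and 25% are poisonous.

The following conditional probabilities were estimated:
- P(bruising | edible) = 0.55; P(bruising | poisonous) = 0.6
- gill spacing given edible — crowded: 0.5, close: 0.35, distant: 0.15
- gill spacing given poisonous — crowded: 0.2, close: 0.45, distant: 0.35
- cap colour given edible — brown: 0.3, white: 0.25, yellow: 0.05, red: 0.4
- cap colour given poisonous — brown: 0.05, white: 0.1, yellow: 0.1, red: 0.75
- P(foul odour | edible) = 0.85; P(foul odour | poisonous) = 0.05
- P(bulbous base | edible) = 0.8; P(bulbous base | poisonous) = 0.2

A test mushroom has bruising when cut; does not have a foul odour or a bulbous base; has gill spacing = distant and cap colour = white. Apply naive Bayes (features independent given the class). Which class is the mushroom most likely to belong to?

poisonous

edible: 0.75 × 0.55 × 0.15 × 0.25 × (1−0.85) × (1−0.8) = 0.0004640625
poisonous: 0.25 × 0.6 × 0.35 × 0.1 × (1−0.05) × (1−0.2) = 0.00399
Highest score → poisonous.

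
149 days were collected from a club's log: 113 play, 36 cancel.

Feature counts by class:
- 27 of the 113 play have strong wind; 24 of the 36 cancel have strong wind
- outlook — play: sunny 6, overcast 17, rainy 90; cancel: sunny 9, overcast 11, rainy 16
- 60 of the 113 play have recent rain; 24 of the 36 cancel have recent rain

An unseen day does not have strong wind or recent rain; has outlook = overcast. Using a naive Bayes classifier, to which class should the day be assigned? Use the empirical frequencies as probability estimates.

play: (113/149) × (86/113) × (17/113) × (53/113) ≈ 0.0407268
cancel: (36/149) × (12/36) × (11/36) × (12/36) ≈ 0.00820283
Highest score → play.

play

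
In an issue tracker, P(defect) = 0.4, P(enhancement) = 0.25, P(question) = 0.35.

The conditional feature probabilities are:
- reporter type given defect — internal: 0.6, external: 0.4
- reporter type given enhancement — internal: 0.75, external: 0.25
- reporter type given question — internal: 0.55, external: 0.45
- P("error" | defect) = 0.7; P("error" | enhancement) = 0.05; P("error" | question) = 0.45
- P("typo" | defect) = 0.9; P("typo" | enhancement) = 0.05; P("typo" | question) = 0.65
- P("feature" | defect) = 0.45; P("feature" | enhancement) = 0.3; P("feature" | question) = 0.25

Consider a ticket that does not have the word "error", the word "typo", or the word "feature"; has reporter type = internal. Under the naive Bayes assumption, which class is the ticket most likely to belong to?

defect: 0.4 × 0.6 × (1−0.7) × (1−0.9) × (1−0.45) = 0.00396
enhancement: 0.25 × 0.75 × (1−0.05) × (1−0.05) × (1−0.3) = 0.118453125
question: 0.35 × 0.55 × (1−0.45) × (1−0.65) × (1−0.25) = 0.0277921875
Highest score → enhancement.

enhancement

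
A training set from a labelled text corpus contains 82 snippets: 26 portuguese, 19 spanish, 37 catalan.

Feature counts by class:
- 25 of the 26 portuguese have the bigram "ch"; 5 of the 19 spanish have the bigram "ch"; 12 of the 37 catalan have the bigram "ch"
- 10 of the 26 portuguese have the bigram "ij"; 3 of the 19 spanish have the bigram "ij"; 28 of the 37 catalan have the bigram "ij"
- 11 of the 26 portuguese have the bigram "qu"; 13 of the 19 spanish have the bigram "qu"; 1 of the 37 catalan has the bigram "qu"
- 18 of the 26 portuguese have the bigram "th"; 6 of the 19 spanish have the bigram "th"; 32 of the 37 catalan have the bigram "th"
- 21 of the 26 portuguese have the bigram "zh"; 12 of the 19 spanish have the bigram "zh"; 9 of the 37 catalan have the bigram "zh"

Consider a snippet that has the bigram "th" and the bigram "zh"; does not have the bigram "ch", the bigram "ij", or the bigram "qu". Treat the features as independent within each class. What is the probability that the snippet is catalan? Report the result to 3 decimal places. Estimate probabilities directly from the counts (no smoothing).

0.569

portuguese: (26/82) × (1/26) × (16/26) × (15/26) × (18/26) × (21/26) ≈ 0.00242101
spanish: (19/82) × (14/19) × (16/19) × (6/19) × (6/19) × (12/19) ≈ 0.00905531
catalan: (37/82) × (25/37) × (9/37) × (36/37) × (32/37) × (9/37) ≈ 0.0151795
P(catalan | x) = 0.0151795 / 0.02665582 ≈ 0.569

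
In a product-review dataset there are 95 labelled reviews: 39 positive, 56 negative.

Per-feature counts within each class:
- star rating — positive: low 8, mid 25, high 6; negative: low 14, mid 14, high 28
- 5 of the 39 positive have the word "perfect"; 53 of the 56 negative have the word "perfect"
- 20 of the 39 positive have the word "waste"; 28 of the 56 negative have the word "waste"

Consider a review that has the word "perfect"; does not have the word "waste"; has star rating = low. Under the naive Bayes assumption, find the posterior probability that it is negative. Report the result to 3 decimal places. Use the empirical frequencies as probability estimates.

0.930

positive: (39/95) × (8/39) × (5/39) × (19/39) ≈ 0.0052597
negative: (56/95) × (14/56) × (53/56) × (28/56) ≈ 0.0697368
P(negative | x) = 0.0697368 / 0.0749965 ≈ 0.930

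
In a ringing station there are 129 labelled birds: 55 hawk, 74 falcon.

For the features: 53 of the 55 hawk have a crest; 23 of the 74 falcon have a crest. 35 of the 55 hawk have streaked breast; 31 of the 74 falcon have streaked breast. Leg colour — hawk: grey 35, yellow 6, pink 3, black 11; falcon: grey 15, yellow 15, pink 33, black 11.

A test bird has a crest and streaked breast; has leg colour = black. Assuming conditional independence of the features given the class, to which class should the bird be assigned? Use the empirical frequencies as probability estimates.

hawk: (55/129) × (53/55) × (35/55) × (11/55) ≈ 0.0522903
falcon: (74/129) × (23/74) × (31/74) × (11/74) ≈ 0.0111027
Highest score → hawk.

hawk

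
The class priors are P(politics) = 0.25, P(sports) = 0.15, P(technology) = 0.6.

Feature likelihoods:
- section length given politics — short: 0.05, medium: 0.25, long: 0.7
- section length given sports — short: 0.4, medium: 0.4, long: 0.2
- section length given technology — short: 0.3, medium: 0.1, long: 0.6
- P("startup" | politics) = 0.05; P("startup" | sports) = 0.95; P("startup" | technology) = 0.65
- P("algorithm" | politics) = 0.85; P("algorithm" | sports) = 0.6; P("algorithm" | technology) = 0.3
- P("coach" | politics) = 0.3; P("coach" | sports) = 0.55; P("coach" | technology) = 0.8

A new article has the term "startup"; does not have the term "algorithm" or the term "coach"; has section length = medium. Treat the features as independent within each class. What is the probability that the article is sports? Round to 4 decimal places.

politics: 0.25 × 0.25 × 0.05 × (1−0.85) × (1−0.3) = 0.000328125
sports: 0.15 × 0.4 × 0.95 × (1−0.6) × (1−0.55) = 0.01026
technology: 0.6 × 0.1 × 0.65 × (1−0.3) × (1−0.8) = 0.00546
P(sports | x) = 0.01026 / 0.016048125 ≈ 0.6393

0.6393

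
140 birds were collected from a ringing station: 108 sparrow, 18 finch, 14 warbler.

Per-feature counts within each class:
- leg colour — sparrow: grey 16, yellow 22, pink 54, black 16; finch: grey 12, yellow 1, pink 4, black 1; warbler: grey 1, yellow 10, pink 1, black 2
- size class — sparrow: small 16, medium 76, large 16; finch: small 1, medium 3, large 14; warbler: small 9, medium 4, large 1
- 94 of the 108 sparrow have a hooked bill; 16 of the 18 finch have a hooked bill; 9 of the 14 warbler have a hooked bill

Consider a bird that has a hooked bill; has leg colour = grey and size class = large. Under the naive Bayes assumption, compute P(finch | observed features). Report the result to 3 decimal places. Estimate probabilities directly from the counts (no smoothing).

sparrow: (108/140) × (16/108) × (16/108) × (94/108) ≈ 0.0147364
finch: (18/140) × (12/18) × (14/18) × (16/18) ≈ 0.0592593
warbler: (14/140) × (1/14) × (1/14) × (9/14) ≈ 0.000327988
P(finch | x) = 0.0592593 / 0.074323688 ≈ 0.797

0.797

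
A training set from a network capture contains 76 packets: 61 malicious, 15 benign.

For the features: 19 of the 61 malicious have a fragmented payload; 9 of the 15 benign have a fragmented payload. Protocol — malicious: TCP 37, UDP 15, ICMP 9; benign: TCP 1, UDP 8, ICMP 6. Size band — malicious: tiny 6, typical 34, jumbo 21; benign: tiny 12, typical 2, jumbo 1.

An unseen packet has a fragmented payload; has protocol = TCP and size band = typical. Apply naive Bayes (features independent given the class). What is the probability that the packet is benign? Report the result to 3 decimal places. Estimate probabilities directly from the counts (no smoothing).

0.012

malicious: (61/76) × (19/61) × (37/61) × (34/61) ≈ 0.0845203
benign: (15/76) × (9/15) × (1/15) × (2/15) ≈ 0.00105263
P(benign | x) = 0.00105263 / 0.08557293 ≈ 0.012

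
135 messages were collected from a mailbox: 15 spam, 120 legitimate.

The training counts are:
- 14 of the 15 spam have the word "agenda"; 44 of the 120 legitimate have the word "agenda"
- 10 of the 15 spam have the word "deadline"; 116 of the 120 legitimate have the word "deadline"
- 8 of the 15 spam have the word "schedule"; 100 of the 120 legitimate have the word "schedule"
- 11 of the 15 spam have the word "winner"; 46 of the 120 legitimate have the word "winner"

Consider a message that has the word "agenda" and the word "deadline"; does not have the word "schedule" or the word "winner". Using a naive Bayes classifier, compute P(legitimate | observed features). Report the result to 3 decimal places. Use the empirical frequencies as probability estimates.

spam: (15/135) × (14/15) × (10/15) × (7/15) × (4/15) ≈ 0.00860357
legitimate: (120/135) × (44/120) × (116/120) × (20/120) × (74/120) ≈ 0.0323813
P(legitimate | x) = 0.0323813 / 0.04098487 ≈ 0.790

0.790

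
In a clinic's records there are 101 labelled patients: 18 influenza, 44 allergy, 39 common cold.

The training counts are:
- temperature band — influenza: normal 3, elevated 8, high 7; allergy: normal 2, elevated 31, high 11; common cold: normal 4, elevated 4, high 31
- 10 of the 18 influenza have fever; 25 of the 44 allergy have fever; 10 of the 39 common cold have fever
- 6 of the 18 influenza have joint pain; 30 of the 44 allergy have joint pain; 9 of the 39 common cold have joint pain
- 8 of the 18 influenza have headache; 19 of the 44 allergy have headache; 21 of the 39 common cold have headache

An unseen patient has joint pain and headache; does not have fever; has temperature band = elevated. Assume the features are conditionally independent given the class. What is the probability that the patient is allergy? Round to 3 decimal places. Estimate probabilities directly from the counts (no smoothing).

0.815

influenza: (18/101) × (8/18) × (8/18) × (6/18) × (8/18) ≈ 0.00521534
allergy: (44/101) × (31/44) × (19/44) × (30/44) × (19/44) ≈ 0.0390221
common cold: (39/101) × (4/39) × (29/39) × (9/39) × (21/39) ≈ 0.00365936
P(allergy | x) = 0.0390221 / 0.0478968 ≈ 0.815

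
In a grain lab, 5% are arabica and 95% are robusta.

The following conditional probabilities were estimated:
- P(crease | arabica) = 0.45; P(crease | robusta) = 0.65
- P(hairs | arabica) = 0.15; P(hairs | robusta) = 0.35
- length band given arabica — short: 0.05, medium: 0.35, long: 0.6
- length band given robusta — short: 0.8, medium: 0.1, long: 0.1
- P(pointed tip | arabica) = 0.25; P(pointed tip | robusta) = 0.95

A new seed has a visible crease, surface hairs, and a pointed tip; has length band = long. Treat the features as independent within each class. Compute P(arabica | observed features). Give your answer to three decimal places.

arabica: 0.05 × 0.45 × 0.15 × 0.6 × 0.25 = 0.00050625
robusta: 0.95 × 0.65 × 0.35 × 0.1 × 0.95 = 0.020531875
P(arabica | x) = 0.00050625 / 0.021038125 ≈ 0.024

0.024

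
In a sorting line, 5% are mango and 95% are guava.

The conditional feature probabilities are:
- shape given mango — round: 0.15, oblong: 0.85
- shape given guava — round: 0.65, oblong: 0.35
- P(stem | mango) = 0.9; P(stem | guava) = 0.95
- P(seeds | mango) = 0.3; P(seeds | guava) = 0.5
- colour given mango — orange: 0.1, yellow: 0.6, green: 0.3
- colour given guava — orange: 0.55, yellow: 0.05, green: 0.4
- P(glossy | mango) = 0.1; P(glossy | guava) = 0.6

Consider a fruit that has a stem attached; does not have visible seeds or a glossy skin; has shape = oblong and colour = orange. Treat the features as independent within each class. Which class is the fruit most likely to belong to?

guava

mango: 0.05 × 0.85 × 0.9 × (1−0.3) × 0.1 × (1−0.1) = 0.00240975
guava: 0.95 × 0.35 × 0.95 × (1−0.5) × 0.55 × (1−0.6) = 0.03474625
Highest score → guava.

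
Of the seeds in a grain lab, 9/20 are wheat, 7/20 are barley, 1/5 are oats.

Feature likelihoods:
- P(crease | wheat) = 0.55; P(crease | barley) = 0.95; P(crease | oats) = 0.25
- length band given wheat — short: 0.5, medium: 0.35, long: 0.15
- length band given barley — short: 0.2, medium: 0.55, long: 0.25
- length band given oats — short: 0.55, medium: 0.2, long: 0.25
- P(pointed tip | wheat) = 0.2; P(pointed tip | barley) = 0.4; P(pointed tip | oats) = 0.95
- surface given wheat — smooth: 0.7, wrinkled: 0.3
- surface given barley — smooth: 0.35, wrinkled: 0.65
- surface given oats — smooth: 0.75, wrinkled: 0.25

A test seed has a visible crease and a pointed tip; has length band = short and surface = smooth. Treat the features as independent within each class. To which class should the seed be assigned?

wheat: 0.45 × 0.55 × 0.5 × 0.2 × 0.7 = 0.017325
barley: 0.35 × 0.95 × 0.2 × 0.4 × 0.35 = 0.00931
oats: 0.2 × 0.25 × 0.55 × 0.95 × 0.75 = 0.01959375
Highest score → oats.

oats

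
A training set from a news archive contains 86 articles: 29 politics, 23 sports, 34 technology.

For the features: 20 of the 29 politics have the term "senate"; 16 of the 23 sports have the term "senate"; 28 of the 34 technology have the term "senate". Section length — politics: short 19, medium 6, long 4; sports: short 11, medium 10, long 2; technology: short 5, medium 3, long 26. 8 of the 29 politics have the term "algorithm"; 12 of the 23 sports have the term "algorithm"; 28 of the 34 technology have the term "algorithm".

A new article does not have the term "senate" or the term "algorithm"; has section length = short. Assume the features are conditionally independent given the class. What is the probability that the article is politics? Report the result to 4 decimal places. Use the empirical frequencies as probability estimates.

0.7085

politics: (29/86) × (9/29) × (19/29) × (21/29) ≈ 0.0496502
sports: (23/86) × (7/23) × (11/23) × (11/23) ≈ 0.0186178
technology: (34/86) × (6/34) × (5/34) × (6/34) ≈ 0.00181057
P(politics | x) = 0.0496502 / 0.07007857 ≈ 0.7085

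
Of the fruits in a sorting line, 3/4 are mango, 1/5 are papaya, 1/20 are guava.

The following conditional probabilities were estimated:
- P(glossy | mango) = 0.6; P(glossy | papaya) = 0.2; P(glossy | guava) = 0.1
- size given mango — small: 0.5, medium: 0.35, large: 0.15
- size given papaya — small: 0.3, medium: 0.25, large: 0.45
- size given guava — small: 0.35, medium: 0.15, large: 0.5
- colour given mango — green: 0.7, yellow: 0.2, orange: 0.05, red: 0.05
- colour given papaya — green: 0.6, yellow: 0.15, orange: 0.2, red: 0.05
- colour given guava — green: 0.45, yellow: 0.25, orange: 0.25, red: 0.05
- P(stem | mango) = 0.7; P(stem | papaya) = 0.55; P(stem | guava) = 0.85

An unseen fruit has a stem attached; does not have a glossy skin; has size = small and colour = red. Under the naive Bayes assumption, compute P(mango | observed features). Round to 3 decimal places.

0.725

mango: 0.75 × (1−0.6) × 0.5 × 0.05 × 0.7 = 0.00525
papaya: 0.2 × (1−0.2) × 0.3 × 0.05 × 0.55 = 0.00132
guava: 0.05 × (1−0.1) × 0.35 × 0.05 × 0.85 = 0.000669375
P(mango | x) = 0.00525 / 0.007239375 ≈ 0.725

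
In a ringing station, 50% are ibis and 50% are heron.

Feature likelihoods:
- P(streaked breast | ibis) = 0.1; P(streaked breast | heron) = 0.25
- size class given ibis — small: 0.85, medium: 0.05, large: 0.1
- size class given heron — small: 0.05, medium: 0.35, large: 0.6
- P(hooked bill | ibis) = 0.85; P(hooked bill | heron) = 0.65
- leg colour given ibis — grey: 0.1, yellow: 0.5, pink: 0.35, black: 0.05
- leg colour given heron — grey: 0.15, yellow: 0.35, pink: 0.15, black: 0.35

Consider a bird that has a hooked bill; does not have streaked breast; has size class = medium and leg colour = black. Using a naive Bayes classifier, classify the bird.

heron

ibis: 0.5 × (1−0.1) × 0.05 × 0.85 × 0.05 = 0.00095625
heron: 0.5 × (1−0.25) × 0.35 × 0.65 × 0.35 = 0.029859375
Highest score → heron.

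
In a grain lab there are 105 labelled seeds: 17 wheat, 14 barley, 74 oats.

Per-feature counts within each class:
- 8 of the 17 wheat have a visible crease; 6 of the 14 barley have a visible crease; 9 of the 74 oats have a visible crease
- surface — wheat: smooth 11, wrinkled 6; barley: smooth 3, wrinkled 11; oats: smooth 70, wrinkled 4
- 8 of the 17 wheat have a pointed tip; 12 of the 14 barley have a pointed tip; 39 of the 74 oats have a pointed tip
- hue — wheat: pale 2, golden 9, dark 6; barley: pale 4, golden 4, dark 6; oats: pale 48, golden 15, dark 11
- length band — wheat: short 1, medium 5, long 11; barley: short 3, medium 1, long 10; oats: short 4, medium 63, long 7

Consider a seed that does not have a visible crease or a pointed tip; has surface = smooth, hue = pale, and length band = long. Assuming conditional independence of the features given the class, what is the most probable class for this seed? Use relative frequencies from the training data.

wheat: (17/105) × (9/17) × (11/17) × (9/17) × (2/17) × (11/17) ≈ 0.00223519
barley: (14/105) × (8/14) × (3/14) × (2/14) × (4/14) × (10/14) ≈ 0.000475992
oats: (74/105) × (65/74) × (70/74) × (35/74) × (48/74) × (7/74) ≈ 0.0169943
Highest score → oats.

oats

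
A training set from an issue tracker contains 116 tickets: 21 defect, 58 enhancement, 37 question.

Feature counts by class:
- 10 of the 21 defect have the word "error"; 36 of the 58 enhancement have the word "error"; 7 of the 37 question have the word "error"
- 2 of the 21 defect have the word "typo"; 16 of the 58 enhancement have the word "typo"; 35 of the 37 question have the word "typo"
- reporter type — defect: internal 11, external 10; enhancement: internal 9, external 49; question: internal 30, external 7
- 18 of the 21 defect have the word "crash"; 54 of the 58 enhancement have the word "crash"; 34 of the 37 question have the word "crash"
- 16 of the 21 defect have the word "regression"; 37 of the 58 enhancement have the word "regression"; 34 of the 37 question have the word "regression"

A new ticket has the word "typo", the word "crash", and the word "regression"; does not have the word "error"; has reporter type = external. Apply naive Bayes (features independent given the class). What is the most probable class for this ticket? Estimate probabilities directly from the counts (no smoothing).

question

defect: (21/116) × (11/21) × (2/21) × (10/21) × (18/21) × (16/21) ≈ 0.00280854
enhancement: (58/116) × (22/58) × (16/58) × (49/58) × (54/58) × (37/58) ≈ 0.0262521
question: (37/116) × (30/37) × (35/37) × (7/37) × (34/37) × (34/37) ≈ 0.0390823
Highest score → question.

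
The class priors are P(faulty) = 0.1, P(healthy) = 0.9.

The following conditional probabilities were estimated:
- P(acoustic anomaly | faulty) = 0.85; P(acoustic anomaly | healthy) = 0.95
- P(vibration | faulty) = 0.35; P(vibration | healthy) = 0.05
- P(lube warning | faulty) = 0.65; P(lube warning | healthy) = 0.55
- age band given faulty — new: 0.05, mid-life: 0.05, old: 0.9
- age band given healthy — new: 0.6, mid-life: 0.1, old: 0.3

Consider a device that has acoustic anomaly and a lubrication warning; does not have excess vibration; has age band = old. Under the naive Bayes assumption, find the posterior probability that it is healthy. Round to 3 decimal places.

faulty: 0.1 × 0.85 × (1−0.35) × 0.65 × 0.9 = 0.03232125
healthy: 0.9 × 0.95 × (1−0.05) × 0.55 × 0.3 = 0.13402125
P(healthy | x) = 0.13402125 / 0.1663425 ≈ 0.806

0.806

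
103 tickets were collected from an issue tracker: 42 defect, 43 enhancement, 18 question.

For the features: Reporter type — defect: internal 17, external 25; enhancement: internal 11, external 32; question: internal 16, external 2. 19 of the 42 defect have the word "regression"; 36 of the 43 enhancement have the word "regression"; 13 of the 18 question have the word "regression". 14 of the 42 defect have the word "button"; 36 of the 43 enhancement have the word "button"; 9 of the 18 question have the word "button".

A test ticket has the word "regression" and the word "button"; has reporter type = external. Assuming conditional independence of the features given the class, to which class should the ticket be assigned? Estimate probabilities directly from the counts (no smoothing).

defect: (42/103) × (25/42) × (19/42) × (14/42) ≈ 0.0366004
enhancement: (43/103) × (32/43) × (36/43) × (36/43) ≈ 0.217761
question: (18/103) × (2/18) × (13/18) × (9/18) ≈ 0.00701187
Highest score → enhancement.

enhancement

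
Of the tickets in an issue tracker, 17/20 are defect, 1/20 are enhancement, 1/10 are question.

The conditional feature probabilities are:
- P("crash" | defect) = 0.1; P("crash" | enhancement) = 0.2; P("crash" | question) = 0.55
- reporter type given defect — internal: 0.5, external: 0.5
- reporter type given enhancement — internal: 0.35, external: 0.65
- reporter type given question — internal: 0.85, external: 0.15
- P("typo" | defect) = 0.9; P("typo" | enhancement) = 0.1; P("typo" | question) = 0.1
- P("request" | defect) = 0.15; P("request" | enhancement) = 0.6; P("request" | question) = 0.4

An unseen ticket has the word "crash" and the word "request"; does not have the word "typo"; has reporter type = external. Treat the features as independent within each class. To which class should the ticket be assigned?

enhancement

defect: 0.85 × 0.1 × 0.5 × (1−0.9) × 0.15 = 0.0006375
enhancement: 0.05 × 0.2 × 0.65 × (1−0.1) × 0.6 = 0.00351
question: 0.1 × 0.55 × 0.15 × (1−0.1) × 0.4 = 0.00297
Highest score → enhancement.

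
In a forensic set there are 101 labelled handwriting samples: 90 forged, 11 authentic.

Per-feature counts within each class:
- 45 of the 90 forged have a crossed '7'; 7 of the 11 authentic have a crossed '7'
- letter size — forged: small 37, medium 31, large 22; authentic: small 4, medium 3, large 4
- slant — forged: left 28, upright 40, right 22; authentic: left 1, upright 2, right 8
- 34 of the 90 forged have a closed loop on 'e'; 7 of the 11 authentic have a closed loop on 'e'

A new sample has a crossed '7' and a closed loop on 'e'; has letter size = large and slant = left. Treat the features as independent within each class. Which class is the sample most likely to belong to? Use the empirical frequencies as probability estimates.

forged

forged: (90/101) × (45/90) × (22/90) × (28/90) × (34/90) ≈ 0.0128004
authentic: (11/101) × (7/11) × (4/11) × (1/11) × (7/11) ≈ 0.001458
Highest score → forged.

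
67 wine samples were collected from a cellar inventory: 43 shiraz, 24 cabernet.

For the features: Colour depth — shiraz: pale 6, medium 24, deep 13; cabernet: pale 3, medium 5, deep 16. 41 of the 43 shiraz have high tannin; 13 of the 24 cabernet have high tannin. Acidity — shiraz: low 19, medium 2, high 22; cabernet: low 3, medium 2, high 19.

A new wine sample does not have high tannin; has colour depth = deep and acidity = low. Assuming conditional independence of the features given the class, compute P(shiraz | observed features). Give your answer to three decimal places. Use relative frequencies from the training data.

0.226

shiraz: (43/67) × (13/43) × (2/43) × (19/43) ≈ 0.00398763
cabernet: (24/67) × (16/24) × (11/24) × (3/24) ≈ 0.0136816
P(shiraz | x) = 0.00398763 / 0.01766923 ≈ 0.226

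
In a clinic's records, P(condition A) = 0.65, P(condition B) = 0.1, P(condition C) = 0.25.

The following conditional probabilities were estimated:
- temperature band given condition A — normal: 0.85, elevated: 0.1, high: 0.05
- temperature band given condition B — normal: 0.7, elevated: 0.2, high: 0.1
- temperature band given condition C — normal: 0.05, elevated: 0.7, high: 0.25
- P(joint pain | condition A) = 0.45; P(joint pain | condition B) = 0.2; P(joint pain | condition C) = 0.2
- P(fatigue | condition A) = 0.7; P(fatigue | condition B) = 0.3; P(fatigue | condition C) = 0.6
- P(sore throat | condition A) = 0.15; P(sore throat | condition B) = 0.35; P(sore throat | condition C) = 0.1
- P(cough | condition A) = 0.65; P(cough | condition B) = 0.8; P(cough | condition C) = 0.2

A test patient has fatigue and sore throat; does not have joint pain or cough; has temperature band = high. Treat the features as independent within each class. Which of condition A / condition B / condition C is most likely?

condition C

condition A: 0.65 × 0.05 × (1−0.45) × 0.7 × 0.15 × (1−0.65) = 0.00065690625
condition B: 0.1 × 0.1 × (1−0.2) × 0.3 × 0.35 × (1−0.8) = 0.000168
condition C: 0.25 × 0.25 × (1−0.2) × 0.6 × 0.1 × (1−0.2) = 0.0024
Highest score → condition C.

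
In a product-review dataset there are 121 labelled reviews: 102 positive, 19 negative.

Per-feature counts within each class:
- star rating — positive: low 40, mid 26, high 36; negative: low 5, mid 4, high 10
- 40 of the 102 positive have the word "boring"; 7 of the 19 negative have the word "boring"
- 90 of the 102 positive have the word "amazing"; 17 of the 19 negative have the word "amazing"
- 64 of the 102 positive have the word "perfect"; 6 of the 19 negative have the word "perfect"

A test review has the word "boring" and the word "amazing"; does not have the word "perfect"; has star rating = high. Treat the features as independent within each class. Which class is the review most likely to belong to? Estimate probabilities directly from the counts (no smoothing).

positive

positive: (102/121) × (36/102) × (40/102) × (90/102) × (38/102) ≈ 0.0383533
negative: (19/121) × (10/19) × (7/19) × (17/19) × (13/19) ≈ 0.0186399
Highest score → positive.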